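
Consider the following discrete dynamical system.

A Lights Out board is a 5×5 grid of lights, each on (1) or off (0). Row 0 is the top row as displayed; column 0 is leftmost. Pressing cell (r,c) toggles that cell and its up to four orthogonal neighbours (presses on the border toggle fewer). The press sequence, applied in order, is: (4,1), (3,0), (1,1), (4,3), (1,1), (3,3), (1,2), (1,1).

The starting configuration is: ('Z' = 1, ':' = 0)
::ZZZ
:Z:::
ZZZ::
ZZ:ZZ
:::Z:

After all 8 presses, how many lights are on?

[0] ::ZZZ
:Z:::
ZZZ::
ZZ:ZZ
:::Z:
[1] ::ZZZ
:Z:::
ZZZ::
Z::ZZ
ZZZZ:
[2] ::ZZZ
:Z:::
:ZZ::
:Z:ZZ
:ZZZ:
[3] :ZZZZ
Z:Z::
::Z::
:Z:ZZ
:ZZZ:
[4] :ZZZZ
Z:Z::
::Z::
:Z::Z
:Z::Z
[5] ::ZZZ
:Z:::
:ZZ::
:Z::Z
:Z::Z
[6] ::ZZZ
:Z:::
:ZZZ:
:ZZZ:
:Z:ZZ
[7] :::ZZ
::ZZ:
:Z:Z:
:ZZZ:
:Z:ZZ
[8] :Z:ZZ
ZZ:Z:
:::Z:
:ZZZ:
:Z:ZZ

13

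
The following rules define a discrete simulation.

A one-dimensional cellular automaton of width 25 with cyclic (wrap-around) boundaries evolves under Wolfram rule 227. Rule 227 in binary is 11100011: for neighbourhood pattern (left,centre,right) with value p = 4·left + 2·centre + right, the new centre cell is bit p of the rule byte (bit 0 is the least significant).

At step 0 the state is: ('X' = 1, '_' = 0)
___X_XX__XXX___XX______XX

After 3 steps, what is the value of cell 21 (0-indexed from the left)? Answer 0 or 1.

1

k=0  ___X_XX__XXX___XX______XX
k=1  _XX_X_X_X_XX_XX_X_XXXXX_X
k=2  X_XX_X_X_X_XX_XX_X_XXXXX_
k=3  _X_XX_X_X_X_XX_XX_X_XXXXX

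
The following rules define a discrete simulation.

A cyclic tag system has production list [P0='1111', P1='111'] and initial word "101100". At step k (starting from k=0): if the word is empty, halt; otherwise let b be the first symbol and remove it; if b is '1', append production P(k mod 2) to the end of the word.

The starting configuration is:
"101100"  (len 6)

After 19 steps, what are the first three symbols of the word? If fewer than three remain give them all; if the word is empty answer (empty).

[0] "101100"  (len 6)
[1] "011001111"  (len 9)
[2] "11001111"  (len 8)
[3] "10011111111"  (len 11)
[4] "0011111111111"  (len 13)
[5] "011111111111"  (len 12)
[6] "11111111111"  (len 11)
[7] "11111111111111"  (len 14)
[8] "1111111111111111"  (len 16)
[9] "1111111111111111111"  (len 19)
[10] "111111111111111111111"  (len 21)
[11] "111111111111111111111111"  (len 24)
[12] "11111111111111111111111111"  (len 26)
[13] "11111111111111111111111111111"  (len 29)
[14] "1111111111111111111111111111111"  (len 31)
[15] "1111111111111111111111111111111111"  (len 34)
[16] "111111111111111111111111111111111111"  (len 36)
[17] "111111111111111111111111111111111111111"  (len 39)
[18] "11111111111111111111111111111111111111111"  (len 41)
[19] "11111111111111111111111111111111111111111111"  (len 44)

111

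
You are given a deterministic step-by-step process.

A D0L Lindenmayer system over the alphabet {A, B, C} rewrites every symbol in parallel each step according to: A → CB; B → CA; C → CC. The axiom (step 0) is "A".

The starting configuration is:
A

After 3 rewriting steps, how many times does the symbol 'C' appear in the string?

k=0  A
k=1  CB
k=2  CCCA
k=3  CCCCCCCB

7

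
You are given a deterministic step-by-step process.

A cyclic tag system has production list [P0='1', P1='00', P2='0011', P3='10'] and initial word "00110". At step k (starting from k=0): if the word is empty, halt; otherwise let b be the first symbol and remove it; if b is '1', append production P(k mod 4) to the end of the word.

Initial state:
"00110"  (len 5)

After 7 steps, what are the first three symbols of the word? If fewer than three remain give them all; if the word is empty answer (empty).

k=0  "00110"  (len 5)
k=1  "0110"  (len 4)
k=2  "110"  (len 3)
k=3  "100011"  (len 6)
k=4  "0001110"  (len 7)
k=5  "001110"  (len 6)
k=6  "01110"  (len 5)
k=7  "1110"  (len 4)

111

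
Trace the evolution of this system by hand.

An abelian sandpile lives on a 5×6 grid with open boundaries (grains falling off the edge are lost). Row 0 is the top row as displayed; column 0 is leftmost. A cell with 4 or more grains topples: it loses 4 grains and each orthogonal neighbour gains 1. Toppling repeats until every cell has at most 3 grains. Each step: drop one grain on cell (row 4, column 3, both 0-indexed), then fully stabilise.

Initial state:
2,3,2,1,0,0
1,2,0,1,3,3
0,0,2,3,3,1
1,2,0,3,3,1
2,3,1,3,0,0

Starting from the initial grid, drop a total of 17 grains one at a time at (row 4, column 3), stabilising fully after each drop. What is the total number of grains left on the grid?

49

k=0  2,3,2,1,0,0
1,2,0,1,3,3
0,0,2,3,3,1
1,2,0,3,3,1
2,3,1,3,0,0
k=1  2,3,2,1,1,1
1,2,0,3,1,0
0,0,3,1,2,3
1,2,1,2,1,2
2,3,2,1,2,0
k=2  2,3,2,1,1,1
1,2,0,3,1,0
0,0,3,1,2,3
1,2,1,2,1,2
2,3,2,2,2,0
k=3  2,3,2,1,1,1
1,2,0,3,1,0
0,0,3,1,2,3
1,2,1,2,1,2
2,3,2,3,2,0
k=4  2,3,2,1,1,1
1,2,0,3,1,0
0,0,3,1,2,3
1,2,1,3,1,2
2,3,3,0,3,0
k=5  2,3,2,1,1,1
1,2,0,3,1,0
0,0,3,1,2,3
1,2,1,3,1,2
2,3,3,1,3,0
k=6  2,3,2,1,1,1
1,2,0,3,1,0
0,0,3,1,2,3
1,2,1,3,1,2
2,3,3,2,3,0
k=7  2,3,2,1,1,1
1,2,0,3,1,0
0,0,3,1,2,3
1,2,1,3,1,2
2,3,3,3,3,0
k=8  2,3,2,1,1,1
1,2,0,3,1,0
0,0,3,2,2,3
1,3,3,0,3,2
3,0,1,3,0,1
k=9  2,3,2,1,1,1
1,2,0,3,1,0
0,0,3,2,2,3
1,3,3,1,3,2
3,0,2,0,1,1
k=10  2,3,2,1,1,1
1,2,0,3,1,0
0,0,3,2,2,3
1,3,3,1,3,2
3,0,2,1,1,1
k=11  2,3,2,1,1,1
1,2,0,3,1,0
0,0,3,2,2,3
1,3,3,1,3,2
3,0,2,2,1,1
k=12  2,3,2,1,1,1
1,2,0,3,1,0
0,0,3,2,2,3
1,3,3,1,3,2
3,0,2,3,1,1
k=13  2,3,2,1,1,1
1,2,0,3,1,0
0,0,3,2,2,3
1,3,3,2,3,2
3,0,3,0,2,1
k=14  2,3,2,1,1,1
1,2,0,3,1,0
0,0,3,2,2,3
1,3,3,2,3,2
3,0,3,1,2,1
k=15  2,3,2,1,1,1
1,2,0,3,1,0
0,0,3,2,2,3
1,3,3,2,3,2
3,0,3,2,2,1
k=16  2,3,2,1,1,1
1,2,0,3,1,0
0,0,3,2,2,3
1,3,3,2,3,2
3,0,3,3,2,1
k=17  2,3,2,2,1,1
1,2,2,0,3,1
0,2,1,2,1,1
2,0,3,2,3,0
3,2,1,3,0,3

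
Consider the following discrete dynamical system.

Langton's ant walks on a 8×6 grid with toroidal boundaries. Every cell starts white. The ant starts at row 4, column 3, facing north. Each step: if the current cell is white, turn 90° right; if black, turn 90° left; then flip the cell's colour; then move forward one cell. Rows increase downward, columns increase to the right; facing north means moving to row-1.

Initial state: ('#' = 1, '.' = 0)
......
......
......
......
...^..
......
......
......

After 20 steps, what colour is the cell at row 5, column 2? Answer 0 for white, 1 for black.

1

step 0: ......
......
......
......
...^..
......
......
......
step 1: ......
......
......
......
...#>.
......
......
......
step 2: ......
......
......
......
...##.
....v.
......
......
step 3: ......
......
......
......
...##.
...<#.
......
......
step 4: ......
......
......
......
...^#.
...##.
......
......
step 5: ......
......
......
......
..<.#.
...##.
......
......
step 6: ......
......
......
..^...
..#.#.
...##.
......
......
step 7: ......
......
......
..#>..
..#.#.
...##.
......
......
step 8: ......
......
......
..##..
..#v#.
...##.
......
......
step 9: ......
......
......
..##..
..<##.
...##.
......
......
step 10: ......
......
......
..##..
...##.
..v##.
......
......
step 11: ......
......
......
..##..
...##.
.<###.
......
......
step 12: ......
......
......
..##..
.^.##.
.####.
......
......
step 13: ......
......
......
..##..
.#>##.
.####.
......
......
step 14: ......
......
......
..##..
.####.
.#v##.
......
......
step 15: ......
......
......
..##..
.####.
.#.>#.
......
......
step 16: ......
......
......
..##..
.##^#.
.#..#.
......
......
step 17: ......
......
......
..##..
.#<.#.
.#..#.
......
......
step 18: ......
......
......
..##..
.#..#.
.#v.#.
......
......
step 19: ......
......
......
..##..
.#..#.
.<#.#.
......
......
step 20: ......
......
......
..##..
.#..#.
..#.#.
.v....
......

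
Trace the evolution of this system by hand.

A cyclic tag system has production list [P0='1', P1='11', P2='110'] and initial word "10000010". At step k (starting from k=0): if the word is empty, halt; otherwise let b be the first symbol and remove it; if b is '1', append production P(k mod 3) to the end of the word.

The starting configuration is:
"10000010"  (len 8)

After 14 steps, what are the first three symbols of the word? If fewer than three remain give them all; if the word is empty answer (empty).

k=0  "10000010"  (len 8)
k=1  "00000101"  (len 8)
k=2  "0000101"  (len 7)
k=3  "000101"  (len 6)
k=4  "00101"  (len 5)
k=5  "0101"  (len 4)
k=6  "101"  (len 3)
k=7  "011"  (len 3)
k=8  "11"  (len 2)
k=9  "1110"  (len 4)
k=10  "1101"  (len 4)
k=11  "10111"  (len 5)
k=12  "0111110"  (len 7)
k=13  "111110"  (len 6)
k=14  "1111011"  (len 7)

111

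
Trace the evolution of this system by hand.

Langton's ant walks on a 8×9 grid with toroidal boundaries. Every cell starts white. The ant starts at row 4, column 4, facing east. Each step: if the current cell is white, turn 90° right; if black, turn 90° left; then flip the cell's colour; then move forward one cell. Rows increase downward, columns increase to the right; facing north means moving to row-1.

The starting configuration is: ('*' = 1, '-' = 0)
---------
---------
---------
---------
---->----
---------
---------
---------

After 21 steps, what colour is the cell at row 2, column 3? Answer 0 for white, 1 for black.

step 0: ---------
---------
---------
---------
---->----
---------
---------
---------
step 1: ---------
---------
---------
---------
----*----
----v----
---------
---------
step 2: ---------
---------
---------
---------
----*----
---<*----
---------
---------
step 3: ---------
---------
---------
---------
---^*----
---**----
---------
---------
step 4: ---------
---------
---------
---------
---*>----
---**----
---------
---------
step 5: ---------
---------
---------
----^----
---*-----
---**----
---------
---------
step 6: ---------
---------
---------
----*>---
---*-----
---**----
---------
---------
step 7: ---------
---------
---------
----**---
---*-v---
---**----
---------
---------
step 8: ---------
---------
---------
----**---
---*<*---
---**----
---------
---------
step 9: ---------
---------
---------
----^*---
---***---
---**----
---------
---------
step 10: ---------
---------
---------
---<-*---
---***---
---**----
---------
---------
step 11: ---------
---------
---^-----
---*-*---
---***---
---**----
---------
---------
step 12: ---------
---------
---*>----
---*-*---
---***---
---**----
---------
---------
step 13: ---------
---------
---**----
---*v*---
---***---
---**----
---------
---------
step 14: ---------
---------
---**----
---<**---
---***---
---**----
---------
---------
step 15: ---------
---------
---**----
----**---
---v**---
---**----
---------
---------
step 16: ---------
---------
---**----
----**---
---->*---
---**----
---------
---------
step 17: ---------
---------
---**----
----^*---
-----*---
---**----
---------
---------
step 18: ---------
---------
---**----
---<-*---
-----*---
---**----
---------
---------
step 19: ---------
---------
---^*----
---*-*---
-----*---
---**----
---------
---------
step 20: ---------
---------
--<-*----
---*-*---
-----*---
---**----
---------
---------
step 21: ---------
--^------
--*-*----
---*-*---
-----*---
---**----
---------
---------

0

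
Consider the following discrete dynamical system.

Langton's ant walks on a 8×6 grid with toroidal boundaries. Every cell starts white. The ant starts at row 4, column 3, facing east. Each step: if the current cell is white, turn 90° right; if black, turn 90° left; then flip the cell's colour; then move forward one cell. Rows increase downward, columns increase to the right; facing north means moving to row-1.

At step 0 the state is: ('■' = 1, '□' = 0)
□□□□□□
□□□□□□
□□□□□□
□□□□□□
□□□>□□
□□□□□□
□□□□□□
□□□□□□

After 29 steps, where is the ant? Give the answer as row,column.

3,1

0) □□□□□□
□□□□□□
□□□□□□
□□□□□□
□□□>□□
□□□□□□
□□□□□□
□□□□□□
1) □□□□□□
□□□□□□
□□□□□□
□□□□□□
□□□■□□
□□□v□□
□□□□□□
□□□□□□
2) □□□□□□
□□□□□□
□□□□□□
□□□□□□
□□□■□□
□□<■□□
□□□□□□
□□□□□□
3) □□□□□□
□□□□□□
□□□□□□
□□□□□□
□□^■□□
□□■■□□
□□□□□□
□□□□□□
4) □□□□□□
□□□□□□
□□□□□□
□□□□□□
□□■>□□
□□■■□□
□□□□□□
□□□□□□
5) □□□□□□
□□□□□□
□□□□□□
□□□^□□
□□■□□□
□□■■□□
□□□□□□
□□□□□□
6) □□□□□□
□□□□□□
□□□□□□
□□□■>□
□□■□□□
□□■■□□
□□□□□□
□□□□□□
7) □□□□□□
□□□□□□
□□□□□□
□□□■■□
□□■□v□
□□■■□□
□□□□□□
□□□□□□
8) □□□□□□
□□□□□□
□□□□□□
□□□■■□
□□■<■□
□□■■□□
□□□□□□
□□□□□□
9) □□□□□□
□□□□□□
□□□□□□
□□□^■□
□□■■■□
□□■■□□
□□□□□□
□□□□□□
10) □□□□□□
□□□□□□
□□□□□□
□□<□■□
□□■■■□
□□■■□□
□□□□□□
□□□□□□
11) □□□□□□
□□□□□□
□□^□□□
□□■□■□
□□■■■□
□□■■□□
□□□□□□
□□□□□□
12) □□□□□□
□□□□□□
□□■>□□
□□■□■□
□□■■■□
□□■■□□
□□□□□□
□□□□□□
13) □□□□□□
□□□□□□
□□■■□□
□□■v■□
□□■■■□
□□■■□□
□□□□□□
□□□□□□
14) □□□□□□
□□□□□□
□□■■□□
□□<■■□
□□■■■□
□□■■□□
□□□□□□
□□□□□□
15) □□□□□□
□□□□□□
□□■■□□
□□□■■□
□□v■■□
□□■■□□
□□□□□□
□□□□□□
16) □□□□□□
□□□□□□
□□■■□□
□□□■■□
□□□>■□
□□■■□□
□□□□□□
□□□□□□
17) □□□□□□
□□□□□□
□□■■□□
□□□^■□
□□□□■□
□□■■□□
□□□□□□
□□□□□□
18) □□□□□□
□□□□□□
□□■■□□
□□<□■□
□□□□■□
□□■■□□
□□□□□□
□□□□□□
19) □□□□□□
□□□□□□
□□^■□□
□□■□■□
□□□□■□
□□■■□□
□□□□□□
□□□□□□
20) □□□□□□
□□□□□□
□<□■□□
□□■□■□
□□□□■□
□□■■□□
□□□□□□
□□□□□□
21) □□□□□□
□^□□□□
□■□■□□
□□■□■□
□□□□■□
□□■■□□
□□□□□□
□□□□□□
22) □□□□□□
□■>□□□
□■□■□□
□□■□■□
□□□□■□
□□■■□□
□□□□□□
□□□□□□
23) □□□□□□
□■■□□□
□■v■□□
□□■□■□
□□□□■□
□□■■□□
□□□□□□
□□□□□□
24) □□□□□□
□■■□□□
□<■■□□
□□■□■□
□□□□■□
□□■■□□
□□□□□□
□□□□□□
25) □□□□□□
□■■□□□
□□■■□□
□v■□■□
□□□□■□
□□■■□□
□□□□□□
□□□□□□
26) □□□□□□
□■■□□□
□□■■□□
<■■□■□
□□□□■□
□□■■□□
□□□□□□
□□□□□□
27) □□□□□□
□■■□□□
^□■■□□
■■■□■□
□□□□■□
□□■■□□
□□□□□□
□□□□□□
28) □□□□□□
□■■□□□
■>■■□□
■■■□■□
□□□□■□
□□■■□□
□□□□□□
□□□□□□
29) □□□□□□
□■■□□□
■■■■□□
■v■□■□
□□□□■□
□□■■□□
□□□□□□
□□□□□□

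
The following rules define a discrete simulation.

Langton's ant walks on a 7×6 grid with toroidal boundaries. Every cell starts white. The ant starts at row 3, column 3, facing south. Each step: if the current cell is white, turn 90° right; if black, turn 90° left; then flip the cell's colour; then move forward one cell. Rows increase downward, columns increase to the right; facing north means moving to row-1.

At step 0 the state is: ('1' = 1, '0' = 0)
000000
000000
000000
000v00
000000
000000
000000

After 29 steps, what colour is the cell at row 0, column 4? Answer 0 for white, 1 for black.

0) 000000
000000
000000
000v00
000000
000000
000000
1) 000000
000000
000000
00<100
000000
000000
000000
2) 000000
000000
00^000
001100
000000
000000
000000
3) 000000
000000
001>00
001100
000000
000000
000000
4) 000000
000000
001100
001v00
000000
000000
000000
5) 000000
000000
001100
0010>0
000000
000000
000000
6) 000000
000000
001100
001010
0000v0
000000
000000
7) 000000
000000
001100
001010
000<10
000000
000000
8) 000000
000000
001100
001^10
000110
000000
000000
9) 000000
000000
001100
0011>0
000110
000000
000000
10) 000000
000000
0011^0
001100
000110
000000
000000
11) 000000
000000
00111>
001100
000110
000000
000000
12) 000000
000000
001111
00110v
000110
000000
000000
13) 000000
000000
001111
0011<1
000110
000000
000000
14) 000000
000000
0011^1
001111
000110
000000
000000
15) 000000
000000
001<01
001111
000110
000000
000000
16) 000000
000000
001001
001v11
000110
000000
000000
17) 000000
000000
001001
0010>1
000110
000000
000000
18) 000000
000000
0010^1
001001
000110
000000
000000
19) 000000
000000
00101>
001001
000110
000000
000000
20) 000000
00000^
001010
001001
000110
000000
000000
21) 000000
>00001
001010
001001
000110
000000
000000
22) 000000
100001
v01010
001001
000110
000000
000000
23) 000000
100001
10101<
001001
000110
000000
000000
24) 000000
10000^
101011
001001
000110
000000
000000
25) 000000
1000<0
101011
001001
000110
000000
000000
26) 0000^0
100010
101011
001001
000110
000000
000000
27) 00001>
100010
101011
001001
000110
000000
000000
28) 000011
10001v
101011
001001
000110
000000
000000
29) 000011
1000<1
101011
001001
000110
000000
000000

1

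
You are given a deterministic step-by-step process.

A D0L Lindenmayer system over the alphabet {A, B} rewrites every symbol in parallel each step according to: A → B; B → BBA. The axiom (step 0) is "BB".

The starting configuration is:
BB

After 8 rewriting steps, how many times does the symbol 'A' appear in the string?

816

[0] BB
[1] BBABBA
[2] BBABBABBBABBAB
[3] BBABBABBBABBABBBABBABBABBBABBABBBA
[4] BBABBABBBABBABBBABBABBABBBABBABBBABBABBABBBABBABBBABBABBBABBABBABBBABBABBBABBABBAB
[5] BBABBABBBABBABBBABBABBABBBABBABBBABBABBABBBABBABBBABBABBBA…BBABBABBBABBABBBABBABBABBBABBABBBABBABBABBBABBABBBABBABBBA  (len 198)
[6] BBABBABBBABBABBBABBABBABBBABBABBBABBABBABBBABBABBBABBABBBA…BBABBABBBABBABBBABBABBABBBABBABBBABBABBABBBABBABBBABBABBAB  (len 478)
[7] BBABBABBBABBABBBABBABBABBBABBABBBABBABBABBBABBABBBABBABBBA…BBABBABBBABBABBBABBABBABBBABBABBBABBABBABBBABBABBBABBABBBA  (len 1154)
[8] BBABBABBBABBABBBABBABBABBBABBABBBABBABBABBBABBABBBABBABBBA…BBABBABBBABBABBBABBABBABBBABBABBBABBABBABBBABBABBBABBABBAB  (len 2786)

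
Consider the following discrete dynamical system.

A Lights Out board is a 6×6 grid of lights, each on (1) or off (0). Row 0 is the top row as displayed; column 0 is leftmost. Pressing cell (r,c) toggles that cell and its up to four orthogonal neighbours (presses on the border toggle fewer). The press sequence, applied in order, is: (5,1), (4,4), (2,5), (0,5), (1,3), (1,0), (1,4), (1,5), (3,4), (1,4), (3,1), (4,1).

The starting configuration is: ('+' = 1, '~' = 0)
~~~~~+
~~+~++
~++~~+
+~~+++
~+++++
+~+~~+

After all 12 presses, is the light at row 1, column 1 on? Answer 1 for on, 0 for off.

1

step 0: ~~~~~+
~~+~++
~++~~+
+~~+++
~+++++
+~+~~+
step 1: ~~~~~+
~~+~++
~++~~+
+~~+++
~~++++
~+~~~+
step 2: ~~~~~+
~~+~++
~++~~+
+~~+~+
~~+~~~
~+~~++
step 3: ~~~~~+
~~+~+~
~++~+~
+~~+~~
~~+~~~
~+~~++
step 4: ~~~~+~
~~+~++
~++~+~
+~~+~~
~~+~~~
~+~~++
step 5: ~~~++~
~~~+~+
~++++~
+~~+~~
~~+~~~
~+~~++
step 6: +~~++~
++~+~+
+++++~
+~~+~~
~~+~~~
~+~~++
step 7: +~~+~~
++~~+~
++++~~
+~~+~~
~~+~~~
~+~~++
step 8: +~~+~+
++~~~+
++++~+
+~~+~~
~~+~~~
~+~~++
step 9: +~~+~+
++~~~+
++++++
+~~~++
~~+~+~
~+~~++
step 10: +~~+++
++~++~
++++~+
+~~~++
~~+~+~
~+~~++
step 11: +~~+++
++~++~
+~++~+
~++~++
~++~+~
~+~~++
step 12: +~~+++
++~++~
+~++~+
~~+~++
+~~~+~
~~~~++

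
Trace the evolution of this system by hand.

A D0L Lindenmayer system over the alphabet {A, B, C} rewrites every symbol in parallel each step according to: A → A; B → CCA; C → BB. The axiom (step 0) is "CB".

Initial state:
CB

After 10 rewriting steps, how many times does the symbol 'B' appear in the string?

1024

k=0  CB
k=1  BBCCA
k=2  CCACCABBBBA
k=3  BBBBABBBBACCACCACCACCAA
k=4  CCACCACCACCAACCACCACCACCAABBBBABBBBABBBBABBBBAA
k=5  BBBBABBBBABBBBABBBBAABBBBABBBBABBBBABBBBAACCACCACCACCAACCACCACCACCAACCACCACCACCAACCACCACCACCAAA
k=6  CCACCACCACCAACCACCACCACCAACCACCACCACCAACCACCACCACCAAACCACC…BBBABBBBABBBBAABBBBABBBBABBBBABBBBAABBBBABBBBABBBBABBBBAAA  (len 191)
k=7  BBBBABBBBABBBBABBBBAABBBBABBBBABBBBABBBBAABBBBABBBBABBBBAB…CAAACCACCACCACCAACCACCACCACCAACCACCACCACCAACCACCACCACCAAAA  (len 383)
k=8  CCACCACCACCAACCACCACCACCAACCACCACCACCAACCACCACCACCAAACCACC…BBABBBBABBBBAABBBBABBBBABBBBABBBBAABBBBABBBBABBBBABBBBAAAA  (len 767)
k=9  BBBBABBBBABBBBABBBBAABBBBABBBBABBBBABBBBAABBBBABBBBABBBBAB…AAACCACCACCACCAACCACCACCACCAACCACCACCACCAACCACCACCACCAAAAA  (len 1535)
k=10  CCACCACCACCAACCACCACCACCAACCACCACCACCAACCACCACCACCAAACCACC…BABBBBABBBBAABBBBABBBBABBBBABBBBAABBBBABBBBABBBBABBBBAAAAA  (len 3071)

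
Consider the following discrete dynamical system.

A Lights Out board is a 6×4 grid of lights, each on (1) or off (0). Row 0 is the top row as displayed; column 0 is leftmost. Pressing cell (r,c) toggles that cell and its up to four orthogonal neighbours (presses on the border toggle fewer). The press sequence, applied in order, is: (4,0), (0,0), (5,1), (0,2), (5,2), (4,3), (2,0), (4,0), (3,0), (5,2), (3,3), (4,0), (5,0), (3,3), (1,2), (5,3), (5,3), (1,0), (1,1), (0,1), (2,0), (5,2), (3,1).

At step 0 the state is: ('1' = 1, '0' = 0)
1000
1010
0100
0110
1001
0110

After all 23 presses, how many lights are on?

11

t=0: 1000
1010
0100
0110
1001
0110
t=1: 1000
1010
0100
1110
0101
1110
t=2: 0100
0010
0100
1110
0101
1110
t=3: 0100
0010
0100
1110
0001
0000
t=4: 0011
0000
0100
1110
0001
0000
t=5: 0011
0000
0100
1110
0011
0111
t=6: 0011
0000
0100
1111
0000
0110
t=7: 0011
1000
1000
0111
0000
0110
t=8: 0011
1000
1000
1111
1100
1110
t=9: 0011
1000
0000
0011
0100
1110
t=10: 0011
1000
0000
0011
0110
1001
t=11: 0011
1000
0001
0000
0111
1001
t=12: 0011
1000
0001
1000
1011
0001
t=13: 0011
1000
0001
1000
0011
1101
t=14: 0011
1000
0000
1011
0010
1101
t=15: 0001
1111
0010
1011
0010
1101
t=16: 0001
1111
0010
1011
0011
1110
t=17: 0001
1111
0010
1011
0010
1101
t=18: 1001
0011
1010
1011
0010
1101
t=19: 1101
1101
1110
1011
0010
1101
t=20: 0011
1001
1110
1011
0010
1101
t=21: 0011
0001
0010
0011
0010
1101
t=22: 0011
0001
0010
0011
0000
1010
t=23: 0011
0001
0110
1101
0100
1010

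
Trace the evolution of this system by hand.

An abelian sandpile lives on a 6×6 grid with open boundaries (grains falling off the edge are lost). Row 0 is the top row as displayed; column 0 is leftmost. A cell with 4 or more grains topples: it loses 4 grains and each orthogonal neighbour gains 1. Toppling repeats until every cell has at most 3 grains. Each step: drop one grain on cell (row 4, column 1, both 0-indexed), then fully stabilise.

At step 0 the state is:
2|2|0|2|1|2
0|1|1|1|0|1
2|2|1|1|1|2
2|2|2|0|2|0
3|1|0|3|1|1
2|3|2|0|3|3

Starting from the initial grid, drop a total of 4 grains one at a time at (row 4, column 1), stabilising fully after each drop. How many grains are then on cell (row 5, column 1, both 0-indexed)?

1

k=0  2|2|0|2|1|2
0|1|1|1|0|1
2|2|1|1|1|2
2|2|2|0|2|0
3|1|0|3|1|1
2|3|2|0|3|3
k=1  2|2|0|2|1|2
0|1|1|1|0|1
2|2|1|1|1|2
2|2|2|0|2|0
3|2|0|3|1|1
2|3|2|0|3|3
k=2  2|2|0|2|1|2
0|1|1|1|0|1
2|2|1|1|1|2
2|2|2|0|2|0
3|3|0|3|1|1
2|3|2|0|3|3
k=3  2|2|0|2|1|2
0|1|1|1|0|1
2|2|1|1|1|2
3|3|2|0|2|0
1|2|1|3|1|1
0|1|3|0|3|3
k=4  2|2|0|2|1|2
0|1|1|1|0|1
2|2|1|1|1|2
3|3|2|0|2|0
1|3|1|3|1|1
0|1|3|0|3|3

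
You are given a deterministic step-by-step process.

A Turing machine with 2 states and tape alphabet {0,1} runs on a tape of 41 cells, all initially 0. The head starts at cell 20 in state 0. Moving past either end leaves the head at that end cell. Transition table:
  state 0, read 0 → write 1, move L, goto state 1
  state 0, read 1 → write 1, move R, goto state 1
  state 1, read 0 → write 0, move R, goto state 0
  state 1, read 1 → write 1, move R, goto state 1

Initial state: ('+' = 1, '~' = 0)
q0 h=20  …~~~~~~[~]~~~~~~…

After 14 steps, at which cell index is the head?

26

step 0: q0 h=20  …~~~~~~[~]~~~~~~…
step 1: q1 h=19  …~~~~~~[~]+~~~~~…
step 2: q0 h=20  …~~~~~~[+]~~~~~~…
step 3: q1 h=21  …~~~~~+[~]~~~~~~…
step 4: q0 h=22  …~~~~+~[~]~~~~~~…
step 5: q1 h=21  …~~~~~+[~]+~~~~~…
step 6: q0 h=22  …~~~~+~[+]~~~~~~…
step 7: q1 h=23  …~~~+~+[~]~~~~~~…
step 8: q0 h=24  …~~+~+~[~]~~~~~~…
step 9: q1 h=23  …~~~+~+[~]+~~~~~…
step 10: q0 h=24  …~~+~+~[+]~~~~~~…
step 11: q1 h=25  …~+~+~+[~]~~~~~~…
step 12: q0 h=26  …+~+~+~[~]~~~~~~…
step 13: q1 h=25  …~+~+~+[~]+~~~~~…
step 14: q0 h=26  …+~+~+~[+]~~~~~~…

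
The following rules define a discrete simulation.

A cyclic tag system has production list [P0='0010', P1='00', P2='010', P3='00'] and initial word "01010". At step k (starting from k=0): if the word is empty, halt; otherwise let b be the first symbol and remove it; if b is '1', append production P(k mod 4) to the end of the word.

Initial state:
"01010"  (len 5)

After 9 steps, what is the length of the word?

[0] "01010"  (len 5)
[1] "1010"  (len 4)
[2] "01000"  (len 5)
[3] "1000"  (len 4)
[4] "00000"  (len 5)
[5] "0000"  (len 4)
[6] "000"  (len 3)
[7] "00"  (len 2)
[8] "0"  (len 1)
[9] (halted — word empty)

0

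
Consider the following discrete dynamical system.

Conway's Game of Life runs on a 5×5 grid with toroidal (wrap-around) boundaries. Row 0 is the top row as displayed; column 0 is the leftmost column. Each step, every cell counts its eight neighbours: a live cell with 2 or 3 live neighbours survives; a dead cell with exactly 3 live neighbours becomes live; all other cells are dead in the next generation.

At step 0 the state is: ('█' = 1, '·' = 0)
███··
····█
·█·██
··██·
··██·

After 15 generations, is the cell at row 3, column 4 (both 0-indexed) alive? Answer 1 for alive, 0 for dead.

gen 0: ███··
····█
·█·██
··██·
··██·
gen 1: ███·█
····█
█···█
·█···
····█
gen 2: ·█··█
·····
█···█
····█
··███
gen 3: █·█·█
····█
█···█
·····
··█·█
gen 4: ██··█
·█···
█···█
█··██
██··█
gen 5: ··█·█
·█···
·█·█·
···█·
··█··
gen 6: ·███·
██·█·
·····
···█·
··█··
gen 7: █··██
██·██
··█·█
·····
·█···
gen 8: ···█·
·█···
·██·█
·····
█···█
gen 9: █···█
██·█·
███··
·█·██
····█
gen 10: ·█·█·
···█·
·····
·█·██
·····
gen 11: ··█··
··█··
··███
·····
█··██
gen 12: ·██·█
·██··
··██·
█·█··
···██
gen 13: ·█··█
█····
···█·
·██··
····█
gen 14: ····█
█···█
·██··
··██·
·███·
gen 15: ·██·█
██·██
███·█
·····
·█··█

0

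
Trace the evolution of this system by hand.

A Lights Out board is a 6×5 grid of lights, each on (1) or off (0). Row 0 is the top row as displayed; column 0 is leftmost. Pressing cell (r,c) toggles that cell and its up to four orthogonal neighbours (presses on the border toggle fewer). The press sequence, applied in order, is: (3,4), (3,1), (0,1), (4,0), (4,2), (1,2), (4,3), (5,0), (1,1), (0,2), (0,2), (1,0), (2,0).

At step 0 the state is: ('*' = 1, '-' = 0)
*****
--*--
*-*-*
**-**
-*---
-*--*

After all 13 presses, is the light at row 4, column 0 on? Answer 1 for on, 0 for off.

t=0: *****
--*--
*-*-*
**-**
-*---
-*--*
t=1: *****
--*--
*-*--
**---
-*--*
-*--*
t=2: *****
--*--
***--
--*--
----*
-*--*
t=3: ---**
-**--
***--
--*--
----*
-*--*
t=4: ---**
-**--
***--
*-*--
**--*
**--*
t=5: ---**
-**--
***--
*----
*-***
***-*
t=6: --***
---*-
**---
*----
*-***
***-*
t=7: --***
---*-
**---
*--*-
*----
*****
t=8: --***
---*-
**---
*--*-
-----
--***
t=9: -****
****-
*----
*--*-
-----
--***
t=10: ----*
**-*-
*----
*--*-
-----
--***
t=11: -****
****-
*----
*--*-
-----
--***
t=12: *****
--**-
-----
*--*-
-----
--***
t=13: *****
*-**-
**---
---*-
-----
--***

0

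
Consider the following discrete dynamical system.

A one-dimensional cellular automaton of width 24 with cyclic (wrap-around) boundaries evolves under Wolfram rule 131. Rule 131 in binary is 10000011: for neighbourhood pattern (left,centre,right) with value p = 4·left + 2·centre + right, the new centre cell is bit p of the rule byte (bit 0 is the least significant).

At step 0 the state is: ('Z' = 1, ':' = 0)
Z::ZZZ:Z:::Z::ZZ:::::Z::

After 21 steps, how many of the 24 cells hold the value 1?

[0] Z::ZZZ:Z:::Z::ZZ:::::Z::
[1] ::Z:Z::::ZZ::Z:::ZZZZ::Z
[2] :Z::::ZZZ:::Z::ZZ:ZZ::Z:
[3] Z::ZZZ:Z::ZZ::Z::::::Z::
[4] ::Z:Z::::Z:::Z::ZZZZZ::Z
[5] :Z::::ZZZ::ZZ::Z:ZZZ::Z:
[6] Z::ZZZ:Z::Z:::Z:::Z::Z::
[7] ::Z:Z::::Z::ZZ::ZZ::Z::Z
[8] :Z::::ZZZ::Z:::Z:::Z::Z:
[9] Z::ZZZ:Z::Z::ZZ::ZZ::Z::
[10] ::Z:Z::::Z::Z:::Z:::Z::Z
[11] :Z::::ZZZ::Z::ZZ::ZZ::Z:
[12] Z::ZZZ:Z::Z::Z:::Z:::Z::
[13] ::Z:Z::::Z::Z::ZZ::ZZ::Z
[14] :Z::::ZZZ::Z::Z:::Z:::Z:
[15] Z::ZZZ:Z::Z::Z::ZZ::ZZ::
[16] ::Z:Z::::Z::Z::Z:::Z:::Z
[17] :Z::::ZZZ::Z::Z::ZZ::ZZ:
[18] Z::ZZZ:Z::Z::Z::Z:::Z:::
[19] ::Z:Z::::Z::Z::Z::ZZ::ZZ
[20] :Z::::ZZZ::Z::Z::Z:::Z::
[21] Z::ZZZ:Z::Z::Z::Z::ZZ::Z

11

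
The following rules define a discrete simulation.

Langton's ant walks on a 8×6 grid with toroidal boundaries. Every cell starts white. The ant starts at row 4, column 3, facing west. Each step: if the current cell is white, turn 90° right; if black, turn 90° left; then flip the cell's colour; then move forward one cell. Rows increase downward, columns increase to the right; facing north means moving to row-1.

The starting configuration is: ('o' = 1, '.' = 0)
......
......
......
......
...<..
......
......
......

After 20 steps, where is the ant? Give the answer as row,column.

6,5

t=0: ......
......
......
......
...<..
......
......
......
t=1: ......
......
......
...^..
...o..
......
......
......
t=2: ......
......
......
...o>.
...o..
......
......
......
t=3: ......
......
......
...oo.
...ov.
......
......
......
t=4: ......
......
......
...oo.
...<o.
......
......
......
t=5: ......
......
......
...oo.
....o.
...v..
......
......
t=6: ......
......
......
...oo.
....o.
..<o..
......
......
t=7: ......
......
......
...oo.
..^.o.
..oo..
......
......
t=8: ......
......
......
...oo.
..o>o.
..oo..
......
......
t=9: ......
......
......
...oo.
..ooo.
..ov..
......
......
t=10: ......
......
......
...oo.
..ooo.
..o.>.
......
......
t=11: ......
......
......
...oo.
..ooo.
..o.o.
....v.
......
t=12: ......
......
......
...oo.
..ooo.
..o.o.
...<o.
......
t=13: ......
......
......
...oo.
..ooo.
..o^o.
...oo.
......
t=14: ......
......
......
...oo.
..ooo.
..oo>.
...oo.
......
t=15: ......
......
......
...oo.
..oo^.
..oo..
...oo.
......
t=16: ......
......
......
...oo.
..o<..
..oo..
...oo.
......
t=17: ......
......
......
...oo.
..o...
..ov..
...oo.
......
t=18: ......
......
......
...oo.
..o...
..o.>.
...oo.
......
t=19: ......
......
......
...oo.
..o...
..o.o.
...ov.
......
t=20: ......
......
......
...oo.
..o...
..o.o.
...o.>
......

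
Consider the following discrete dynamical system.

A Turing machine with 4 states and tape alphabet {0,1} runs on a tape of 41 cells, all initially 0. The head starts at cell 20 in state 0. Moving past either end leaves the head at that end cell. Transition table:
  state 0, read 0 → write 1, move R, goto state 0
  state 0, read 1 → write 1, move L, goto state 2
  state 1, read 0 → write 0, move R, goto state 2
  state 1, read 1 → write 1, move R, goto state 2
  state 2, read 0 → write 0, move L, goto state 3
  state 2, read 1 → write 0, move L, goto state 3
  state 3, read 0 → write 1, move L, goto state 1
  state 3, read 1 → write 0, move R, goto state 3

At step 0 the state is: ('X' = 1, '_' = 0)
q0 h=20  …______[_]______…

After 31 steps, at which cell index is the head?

gen 0: q0 h=20  …______[_]______…
gen 1: q0 h=21  …_____X[_]______…
gen 2: q0 h=22  …____XX[_]______…
gen 3: q0 h=23  …___XXX[_]______…
gen 4: q0 h=24  …__XXXX[_]______…
gen 5: q0 h=25  …_XXXXX[_]______…
gen 6: q0 h=26  …XXXXXX[_]______…
gen 7: q0 h=27  …XXXXXX[_]______…
gen 8: q0 h=28  …XXXXXX[_]______…
gen 9: q0 h=29  …XXXXXX[_]______…
gen 10: q0 h=30  …XXXXXX[_]______…
gen 11: q0 h=31  …XXXXXX[_]______…
gen 12: q0 h=32  …XXXXXX[_]______…
gen 13: q0 h=33  …XXXXXX[_]______…
gen 14: q0 h=34  …XXXXXX[_]______|
gen 15: q0 h=35  …XXXXXX[_]_____|
gen 16: q0 h=36  …XXXXXX[_]____|
gen 17: q0 h=37  …XXXXXX[_]___|
gen 18: q0 h=38  …XXXXXX[_]__|
gen 19: q0 h=39  …XXXXXX[_]_|
gen 20: q0 h=40  …XXXXXX[_]|
gen 21: q0 h=40  …XXXXXX[X]|
gen 22: q2 h=39  …XXXXXX[X]X|
gen 23: q3 h=38  …XXXXXX[X]_X|
gen 24: q3 h=39  …XXXXX_[_]X|
gen 25: q1 h=38  …XXXXXX[_]XX|
gen 26: q2 h=39  …XXXXX_[X]X|
gen 27: q3 h=38  …XXXXXX[_]_X|
gen 28: q1 h=37  …XXXXXX[X]X_X|
gen 29: q2 h=38  …XXXXXX[X]_X|
gen 30: q3 h=37  …XXXXXX[X]__X|
gen 31: q3 h=38  …XXXXX_[_]_X|

38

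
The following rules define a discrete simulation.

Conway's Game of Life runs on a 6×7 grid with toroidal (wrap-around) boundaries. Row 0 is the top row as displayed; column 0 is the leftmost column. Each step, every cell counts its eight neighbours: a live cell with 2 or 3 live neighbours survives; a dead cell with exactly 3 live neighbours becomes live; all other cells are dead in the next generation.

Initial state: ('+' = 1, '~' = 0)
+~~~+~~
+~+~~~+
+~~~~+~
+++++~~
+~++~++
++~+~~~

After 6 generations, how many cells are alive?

12

step 0: +~~~+~~
+~+~~~+
+~~~~+~
+++++~~
+~++~++
++~+~~~
step 1: ~~++~~~
+~~~~+~
~~~~++~
~~~~~~~
~~~~~+~
~~~+~+~
step 2: ~~++~~+
~~~+~++
~~~~+++
~~~~++~
~~~~+~~
~~++~~~
step 3: ~~~~~++
+~++~~~
~~~+~~~
~~~+~~+
~~~~++~
~~+~+~~
step 4: ~++~+++
~~+++~+
~~~++~~
~~~+~+~
~~~~++~
~~~++~+
step 5: ~+~~~~+
++~~~~+
~~~~~~~
~~~+~+~
~~~~~~+
+~+~~~+
step 6: ~~+~~+~
~+~~~~+
+~~~~~+
~~~~~~~
+~~~~++
~+~~~++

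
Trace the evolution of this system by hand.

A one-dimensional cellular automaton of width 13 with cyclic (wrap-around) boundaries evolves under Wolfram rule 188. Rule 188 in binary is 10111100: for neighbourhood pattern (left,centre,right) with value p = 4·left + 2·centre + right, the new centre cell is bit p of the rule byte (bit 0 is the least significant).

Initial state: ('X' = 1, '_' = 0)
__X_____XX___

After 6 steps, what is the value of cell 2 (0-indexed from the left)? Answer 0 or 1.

1

gen 0: __X_____XX___
gen 1: __XX____X_X__
gen 2: __X_X___XXXX_
gen 3: __XXXX__XXX_X
gen 4: X_XXX_X_XX_XX
gen 5: _XXX_XXXX_XXX
gen 6: XXX_XXXX_XXX_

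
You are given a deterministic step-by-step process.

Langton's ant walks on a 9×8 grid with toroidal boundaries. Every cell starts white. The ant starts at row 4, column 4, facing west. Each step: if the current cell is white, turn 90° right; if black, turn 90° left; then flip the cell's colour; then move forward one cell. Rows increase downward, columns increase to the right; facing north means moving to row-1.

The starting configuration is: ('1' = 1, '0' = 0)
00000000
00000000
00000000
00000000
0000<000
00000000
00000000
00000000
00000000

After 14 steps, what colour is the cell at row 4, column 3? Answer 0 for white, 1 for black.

k=0  00000000
00000000
00000000
00000000
0000<000
00000000
00000000
00000000
00000000
k=1  00000000
00000000
00000000
0000^000
00001000
00000000
00000000
00000000
00000000
k=2  00000000
00000000
00000000
00001>00
00001000
00000000
00000000
00000000
00000000
k=3  00000000
00000000
00000000
00001100
00001v00
00000000
00000000
00000000
00000000
k=4  00000000
00000000
00000000
00001100
0000<100
00000000
00000000
00000000
00000000
k=5  00000000
00000000
00000000
00001100
00000100
0000v000
00000000
00000000
00000000
k=6  00000000
00000000
00000000
00001100
00000100
000<1000
00000000
00000000
00000000
k=7  00000000
00000000
00000000
00001100
000^0100
00011000
00000000
00000000
00000000
k=8  00000000
00000000
00000000
00001100
0001>100
00011000
00000000
00000000
00000000
k=9  00000000
00000000
00000000
00001100
00011100
0001v000
00000000
00000000
00000000
k=10  00000000
00000000
00000000
00001100
00011100
00010>00
00000000
00000000
00000000
k=11  00000000
00000000
00000000
00001100
00011100
00010100
00000v00
00000000
00000000
k=12  00000000
00000000
00000000
00001100
00011100
00010100
0000<100
00000000
00000000
k=13  00000000
00000000
00000000
00001100
00011100
0001^100
00001100
00000000
00000000
k=14  00000000
00000000
00000000
00001100
00011100
00011>00
00001100
00000000
00000000

1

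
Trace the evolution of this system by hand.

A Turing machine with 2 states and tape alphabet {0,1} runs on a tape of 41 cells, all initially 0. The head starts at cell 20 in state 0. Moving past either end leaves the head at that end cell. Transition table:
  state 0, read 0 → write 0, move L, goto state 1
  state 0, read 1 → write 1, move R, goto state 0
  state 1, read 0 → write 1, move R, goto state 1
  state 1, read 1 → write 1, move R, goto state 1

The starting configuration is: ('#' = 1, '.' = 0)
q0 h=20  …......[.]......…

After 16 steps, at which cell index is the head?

gen 0: q0 h=20  …......[.]......…
gen 1: q1 h=19  …......[.]......…
gen 2: q1 h=20  ….....#[.]......…
gen 3: q1 h=21  …....##[.]......…
gen 4: q1 h=22  …...###[.]......…
gen 5: q1 h=23  …..####[.]......…
gen 6: q1 h=24  ….#####[.]......…
gen 7: q1 h=25  …######[.]......…
gen 8: q1 h=26  …######[.]......…
gen 9: q1 h=27  …######[.]......…
gen 10: q1 h=28  …######[.]......…
gen 11: q1 h=29  …######[.]......…
gen 12: q1 h=30  …######[.]......…
gen 13: q1 h=31  …######[.]......…
gen 14: q1 h=32  …######[.]......…
gen 15: q1 h=33  …######[.]......…
gen 16: q1 h=34  …######[.]......|

34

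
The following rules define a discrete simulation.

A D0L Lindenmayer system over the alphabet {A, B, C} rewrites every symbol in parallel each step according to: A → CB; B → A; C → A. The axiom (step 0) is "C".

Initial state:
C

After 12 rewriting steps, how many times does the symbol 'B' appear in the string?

0) C
1) A
2) CB
3) AA
4) CBCB
5) AAAA
6) CBCBCBCB
7) AAAAAAAA
8) CBCBCBCBCBCBCBCB
9) AAAAAAAAAAAAAAAA
10) CBCBCBCBCBCBCBCBCBCBCBCBCBCBCBCB
11) AAAAAAAAAAAAAAAAAAAAAAAAAAAAAAAA
12) CBCBCBCBCBCBCBCBCBCBCBCBCBCBCBCBCBCBCBCBCBCBCBCBCBCBCBCBCBCBCBCB

32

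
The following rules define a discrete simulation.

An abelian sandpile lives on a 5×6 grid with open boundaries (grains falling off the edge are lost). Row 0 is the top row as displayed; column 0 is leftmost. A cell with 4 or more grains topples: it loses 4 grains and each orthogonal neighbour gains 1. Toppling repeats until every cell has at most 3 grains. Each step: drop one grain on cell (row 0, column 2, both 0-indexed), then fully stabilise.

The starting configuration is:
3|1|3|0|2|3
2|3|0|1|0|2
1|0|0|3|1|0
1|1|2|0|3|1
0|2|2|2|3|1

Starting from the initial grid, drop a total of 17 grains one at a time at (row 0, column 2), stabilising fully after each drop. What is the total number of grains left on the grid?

48

0) 3|1|3|0|2|3
2|3|0|1|0|2
1|0|0|3|1|0
1|1|2|0|3|1
0|2|2|2|3|1
1) 3|2|0|1|2|3
2|3|1|1|0|2
1|0|0|3|1|0
1|1|2|0|3|1
0|2|2|2|3|1
2) 3|2|1|1|2|3
2|3|1|1|0|2
1|0|0|3|1|0
1|1|2|0|3|1
0|2|2|2|3|1
3) 3|2|2|1|2|3
2|3|1|1|0|2
1|0|0|3|1|0
1|1|2|0|3|1
0|2|2|2|3|1
4) 3|2|3|1|2|3
2|3|1|1|0|2
1|0|0|3|1|0
1|1|2|0|3|1
0|2|2|2|3|1
5) 3|3|0|2|2|3
2|3|2|1|0|2
1|0|0|3|1|0
1|1|2|0|3|1
0|2|2|2|3|1
6) 3|3|1|2|2|3
2|3|2|1|0|2
1|0|0|3|1|0
1|1|2|0|3|1
0|2|2|2|3|1
7) 3|3|2|2|2|3
2|3|2|1|0|2
1|0|0|3|1|0
1|1|2|0|3|1
0|2|2|2|3|1
8) 3|3|3|2|2|3
2|3|2|1|0|2
1|0|0|3|1|0
1|1|2|0|3|1
0|2|2|2|3|1
9) 1|2|2|3|2|3
0|2|0|2|0|2
2|1|1|3|1|0
1|1|2|0|3|1
0|2|2|2|3|1
10) 1|2|3|3|2|3
0|2|0|2|0|2
2|1|1|3|1|0
1|1|2|0|3|1
0|2|2|2|3|1
11) 1|3|1|0|3|3
0|2|1|3|0|2
2|1|1|3|1|0
1|1|2|0|3|1
0|2|2|2|3|1
12) 1|3|2|0|3|3
0|2|1|3|0|2
2|1|1|3|1|0
1|1|2|0|3|1
0|2|2|2|3|1
13) 1|3|3|0|3|3
0|2|1|3|0|2
2|1|1|3|1|0
1|1|2|0|3|1
0|2|2|2|3|1
14) 2|0|1|1|3|3
0|3|2|3|0|2
2|1|1|3|1|0
1|1|2|0|3|1
0|2|2|2|3|1
15) 2|0|2|1|3|3
0|3|2|3|0|2
2|1|1|3|1|0
1|1|2|0|3|1
0|2|2|2|3|1
16) 2|0|3|1|3|3
0|3|2|3|0|2
2|1|1|3|1|0
1|1|2|0|3|1
0|2|2|2|3|1
17) 2|1|0|2|3|3
0|3|3|3|0|2
2|1|1|3|1|0
1|1|2|0|3|1
0|2|2|2|3|1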